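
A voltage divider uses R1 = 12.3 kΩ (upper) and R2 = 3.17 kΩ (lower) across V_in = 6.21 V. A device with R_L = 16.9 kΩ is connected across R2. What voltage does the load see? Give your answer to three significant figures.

R2 ‖ R_L = (3.17 × 16.9)/(3.17 + 16.9) = 2.669 kΩ.
Now apply the divider: V_out = 6.21 × 0.1783 = 1.107 V.

V_out ≈ 1.11 V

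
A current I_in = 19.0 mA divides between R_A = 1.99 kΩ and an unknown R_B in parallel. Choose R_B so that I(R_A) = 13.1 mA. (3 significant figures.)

R_B ≈ 4.42 kΩ

Two-branch current divider: I_A = I_in · R_B/(R_A + R_B).
13.1/19.0 = R_B/(R_A + R_B) → R_B = R_A · (0.6895)/(1 − 0.6895) = 1.99 × 2.220 = 4.418 kΩ.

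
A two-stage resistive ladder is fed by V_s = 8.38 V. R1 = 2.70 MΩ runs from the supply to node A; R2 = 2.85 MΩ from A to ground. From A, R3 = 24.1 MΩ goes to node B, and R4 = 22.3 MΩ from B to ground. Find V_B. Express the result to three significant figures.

V_B ≈ 2.01 V

The second stage (R3 + R4 = 46.40 MΩ) loads node A in parallel with R2.
Effective lower resistance at A: R2 ‖ 46.40 = 2.685 MΩ.
V_A = 8.38 × 2.685/(2.70 + 2.685) = 4.178 V.
Stage 2 is unloaded, so V_B = V_A · R4/(R3+R4) = 4.178 × 22.3/46.40 = 2.008 V.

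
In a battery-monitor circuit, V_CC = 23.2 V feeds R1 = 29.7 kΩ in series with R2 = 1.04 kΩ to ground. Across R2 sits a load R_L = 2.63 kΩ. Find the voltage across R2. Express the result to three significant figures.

R2 ‖ R_L = (1.04 × 2.63)/(1.04 + 2.63) = 0.7453 kΩ.
Voltage divider with the loaded lower leg: V_out = 23.2 × 0.7453/(29.7 + 0.7453) = 23.2 × 0.02448 = 0.5679 V.
(Unloaded it would be 0.785 V; the load pulls it down.)

V_out ≈ 0.568 V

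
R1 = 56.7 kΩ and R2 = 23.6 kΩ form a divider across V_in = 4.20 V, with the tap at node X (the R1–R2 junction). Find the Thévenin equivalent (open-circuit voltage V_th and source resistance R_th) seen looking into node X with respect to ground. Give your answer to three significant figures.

With X open, the divider is unloaded: V_th = 4.20 × 23.6/80.30 = 1.234 V.
Zeroing V_in shorts the top of R1 to ground, so R_th = R1 ‖ R2 = 16.66 kΩ.

V_th ≈ 1.23 V, R_th ≈ 16.7 kΩ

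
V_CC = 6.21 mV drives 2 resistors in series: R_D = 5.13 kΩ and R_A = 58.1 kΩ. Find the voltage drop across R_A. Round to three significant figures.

V ≈ 5.71 mV

ΣR = 5.13 + 58.1 = 63.23 kΩ.
V = V_CC · R/ΣR = 6.21 × 0.9189 = 5.706 mV.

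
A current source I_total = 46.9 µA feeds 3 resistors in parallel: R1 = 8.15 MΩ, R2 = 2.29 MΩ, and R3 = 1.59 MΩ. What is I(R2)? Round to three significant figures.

Total conductance ΣG = 1/8.15 + 1/2.29 + 1/1.59 = 1.188 (units of 1/MΩ).
Current divider: I(R2) = I_total · G_k/ΣG = 46.9 × (0.4367/1.188) = 46.9 × 0.3675 = 17.23 µA.

I ≈ 17.2 µA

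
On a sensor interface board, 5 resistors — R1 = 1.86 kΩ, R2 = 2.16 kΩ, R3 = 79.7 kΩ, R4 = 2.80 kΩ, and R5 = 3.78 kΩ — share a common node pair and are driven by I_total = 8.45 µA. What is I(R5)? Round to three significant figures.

Conductances: ΣG = 1/1.86 + 1/2.16 + 1/79.7 + 1/2.80 + 1/3.78 = 1.635 (1/kΩ).
R5 takes the fraction G_k/ΣG = 0.2646/1.635 = 0.1618, so I = 8.45 × 0.1618 = 1.367 µA.

I ≈ 1.37 µA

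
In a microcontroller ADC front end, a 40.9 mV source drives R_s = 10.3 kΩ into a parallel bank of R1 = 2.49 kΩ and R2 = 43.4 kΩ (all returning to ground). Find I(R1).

I ≈ 3.06 µA

Equivalent of the parallel group: R_p = 2.355 kΩ.
V_A by voltage divider: V_A = 40.9 × 2.355/(10.3 + 2.355) = 7.611 mV.
I(R1) = V_A / R1 = 7.611/2.49 = 3.057 µA.
(Equivalently: I_total = 3.232 µA, then current-divider fraction G_k/ΣG = 0.9457.)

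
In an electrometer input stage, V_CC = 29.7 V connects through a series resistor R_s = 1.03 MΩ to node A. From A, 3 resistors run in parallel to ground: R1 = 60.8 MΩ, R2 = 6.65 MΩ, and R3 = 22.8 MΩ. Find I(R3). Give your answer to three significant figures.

Combine the parallel branches: R_p = (1/60.8 + 1/6.65 + 1/22.8)⁻¹ = 4.746 MΩ.
V_A = 29.7 × 4.746/5.776 = 24.40 V.
Branch current I = V_A/R3 = 24.40/22.8 = 1.070 µA.

I ≈ 1.07 µA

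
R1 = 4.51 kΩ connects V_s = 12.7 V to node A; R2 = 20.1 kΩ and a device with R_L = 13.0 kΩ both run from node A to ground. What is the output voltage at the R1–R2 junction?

V_out ≈ 8.08 V

R2 ‖ R_L = (20.1 × 13.0)/(20.1 + 13.0) = 7.894 kΩ.
Then V_out = V_s · R2'/(R1 + R2') = 12.7 × 7.894/12.40 = 8.082 V.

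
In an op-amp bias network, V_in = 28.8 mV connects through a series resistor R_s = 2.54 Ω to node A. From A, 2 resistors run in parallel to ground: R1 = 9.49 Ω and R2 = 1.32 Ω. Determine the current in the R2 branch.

Equivalent of the parallel group: R_p = 1.159 Ω.
Node voltage V_A = V_in · R_p/(R_s + R_p) = 28.8 × 0.3133 = 9.023 mV.
I(R2) = V_A / R2 = 9.023/1.32 = 6.836 mA.

I ≈ 6.84 mA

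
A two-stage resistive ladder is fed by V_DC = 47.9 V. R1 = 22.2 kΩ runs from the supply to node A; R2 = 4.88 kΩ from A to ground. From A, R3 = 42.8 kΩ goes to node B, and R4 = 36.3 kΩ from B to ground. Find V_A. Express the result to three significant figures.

Node A sees R2 in parallel with the series input of stage 2, R3 + R4 = 79.10 kΩ.
Effective lower resistance at A: R2 ‖ 79.10 = 4.596 kΩ.
So V_A = 47.9 × 0.1715 = 8.216 V.

V_A ≈ 8.22 V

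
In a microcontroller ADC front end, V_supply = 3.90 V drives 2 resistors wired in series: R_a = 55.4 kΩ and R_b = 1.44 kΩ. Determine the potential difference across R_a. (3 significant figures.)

Series total: ΣR = 55.4 + 1.44 = 56.84 kΩ.
By the voltage-divider rule, V = 3.90 × 55.40/56.84 = 3.801 V.

V ≈ 3.80 V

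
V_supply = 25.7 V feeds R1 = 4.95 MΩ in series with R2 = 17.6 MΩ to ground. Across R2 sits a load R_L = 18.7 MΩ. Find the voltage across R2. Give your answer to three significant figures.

The load sits in parallel with R2, giving an effective lower resistance R2' = R2·R_L/(R2+R_L) = 9.067 MΩ.
Then V_out = V_supply · R2'/(R1 + R2') = 25.7 × 9.067/14.02 = 16.62 V.

V_out ≈ 16.6 V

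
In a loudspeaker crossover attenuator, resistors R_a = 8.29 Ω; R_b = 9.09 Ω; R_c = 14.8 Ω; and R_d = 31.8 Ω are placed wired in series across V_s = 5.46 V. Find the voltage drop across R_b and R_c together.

V ≈ 2.04 V

Series total: ΣR = 8.29 + 9.09 + 14.8 + 31.8 = 63.98 Ω.
R_{R_b..R_c} = 9.09 + 14.8 = 23.89 Ω.
By the voltage-divider rule, V = 5.46 × 23.89/63.98 = 2.039 V.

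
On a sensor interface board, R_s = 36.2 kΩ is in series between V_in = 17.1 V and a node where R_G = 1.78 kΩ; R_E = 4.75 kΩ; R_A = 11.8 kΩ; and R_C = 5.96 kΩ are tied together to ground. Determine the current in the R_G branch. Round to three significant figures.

Parallel bank: R_p = 1/(1/1.78 + 1/4.75 + 1/11.8 + 1/5.96) = 0.9757 kΩ.
Node voltage V_A = V_in · R_p/(R_s + R_p) = 17.1 × 0.02625 = 0.4488 V.
I(R_G) = V_A / R_G = 0.4488/1.78 = 0.2521 mA.

I ≈ 0.252 mA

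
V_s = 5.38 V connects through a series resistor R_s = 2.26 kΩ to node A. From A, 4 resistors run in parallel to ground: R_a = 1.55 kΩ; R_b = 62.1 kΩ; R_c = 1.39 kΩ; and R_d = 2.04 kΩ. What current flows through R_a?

I ≈ 0.664 mA

Parallel bank: R_p = 1/(1/1.55 + 1/62.1 + 1/1.39 + 1/2.04) = 0.5345 kΩ.
V_A = 5.38 × 0.5345/2.795 = 1.029 V.
Branch current I = V_A/R_a = 1.029/1.55 = 0.6639 mA.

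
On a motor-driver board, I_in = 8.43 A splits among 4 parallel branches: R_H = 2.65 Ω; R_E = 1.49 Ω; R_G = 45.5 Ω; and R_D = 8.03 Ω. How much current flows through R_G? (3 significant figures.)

Conductances: ΣG = 1/2.65 + 1/1.49 + 1/45.5 + 1/8.03 = 1.195 (1/Ω).
Current divider: I(R_G) = I_in · G_k/ΣG = 8.43 × (0.02198/1.195) = 8.43 × 0.01839 = 0.1550 A.

I ≈ 0.155 A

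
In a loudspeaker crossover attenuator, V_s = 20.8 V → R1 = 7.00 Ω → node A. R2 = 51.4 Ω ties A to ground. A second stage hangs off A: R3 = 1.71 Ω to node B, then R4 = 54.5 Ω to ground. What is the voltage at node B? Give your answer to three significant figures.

Node A sees R2 in parallel with the series input of stage 2, R3 + R4 = 56.21 Ω.
Effective lower resistance at A: R2 ‖ 56.21 = 26.85 Ω.
V_A = 20.8 × 26.85/(7.00 + 26.85) = 16.50 V.
V_B = V_A × 0.9696 = 16.00 V.

V_B ≈ 16.0 V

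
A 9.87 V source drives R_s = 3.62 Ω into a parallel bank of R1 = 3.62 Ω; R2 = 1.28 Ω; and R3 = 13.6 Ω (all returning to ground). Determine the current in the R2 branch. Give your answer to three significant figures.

I ≈ 1.51 A

Combine the parallel branches: R_p = (1/3.62 + 1/1.28 + 1/13.6)⁻¹ = 0.8842 Ω.
V_A = 9.87 × 0.8842/4.504 = 1.937 V.
I(R2) = V_A / R2 = 1.937/1.28 = 1.514 A.
(Equivalently: I_total = 2.191 A, then current-divider fraction G_k/ΣG = 0.6907.)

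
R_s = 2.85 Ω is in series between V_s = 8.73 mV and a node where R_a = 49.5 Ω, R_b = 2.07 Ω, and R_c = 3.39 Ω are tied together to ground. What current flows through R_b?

Equivalent of the parallel group: R_p = 1.253 Ω.
V_A = 8.73 × 1.253/4.103 = 2.666 mV.
I(R_b) = V_A / R_b = 2.666/2.07 = 1.288 mA.
(Check via current divider: I_total = 2.128 mA; share G_k/ΣG = 0.6052 → same result.)

I ≈ 1.29 mA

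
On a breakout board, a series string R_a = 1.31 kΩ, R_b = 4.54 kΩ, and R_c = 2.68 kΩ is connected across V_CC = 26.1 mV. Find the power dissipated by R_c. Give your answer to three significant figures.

Series current I = V_CC/ΣR = 26.1/8.530 = 3.060 µA.
P(R_c) = I²·R_c = (3.060)² × 2.68 = 25.09 nW.

P ≈ 25.1 nW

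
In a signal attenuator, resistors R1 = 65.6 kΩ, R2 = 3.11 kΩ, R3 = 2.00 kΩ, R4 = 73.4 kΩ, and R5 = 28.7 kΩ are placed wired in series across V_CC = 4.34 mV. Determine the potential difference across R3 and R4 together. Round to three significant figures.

Total series resistance ΣR = 65.6 + 3.11 + 2.00 + 73.4 + 28.7 = 172.8 kΩ.
R_{R3..R4} = 2.00 + 73.4 = 75.40 kΩ.
By the voltage-divider rule, V = 4.34 × 75.40/172.8 = 1.894 mV.

V ≈ 1.89 mV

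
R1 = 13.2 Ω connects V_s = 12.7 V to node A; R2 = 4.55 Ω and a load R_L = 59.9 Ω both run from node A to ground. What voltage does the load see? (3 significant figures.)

V_out ≈ 3.08 V

R2 ‖ R_L = (4.55 × 59.9)/(4.55 + 59.9) = 4.229 Ω.
Voltage divider with the loaded lower leg: V_out = 12.7 × 4.229/(13.2 + 4.229) = 12.7 × 0.2426 = 3.081 V.
(Unloaded it would be 3.26 V; the load pulls it down.)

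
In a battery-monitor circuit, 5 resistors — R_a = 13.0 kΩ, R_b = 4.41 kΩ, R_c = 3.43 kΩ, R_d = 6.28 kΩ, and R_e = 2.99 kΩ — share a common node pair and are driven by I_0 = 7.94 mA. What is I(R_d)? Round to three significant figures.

ΣG = 1/13.0 + 1/4.41 + 1/3.43 + 1/6.28 + 1/2.99 = 1.089.
R_d takes the fraction G_k/ΣG = 0.1592/1.089 = 0.1462, so I = 7.94 × 0.1462 = 1.161 mA.

I ≈ 1.16 mA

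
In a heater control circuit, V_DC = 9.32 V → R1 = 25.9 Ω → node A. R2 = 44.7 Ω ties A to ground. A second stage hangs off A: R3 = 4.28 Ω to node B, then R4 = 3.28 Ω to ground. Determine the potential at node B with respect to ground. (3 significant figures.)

V_B ≈ 0.808 V

The second stage (R3 + R4 = 7.560 Ω) loads node A in parallel with R2.
Effective lower resistance at A: R2 ‖ 7.560 = 6.466 Ω.
First divider: V_A = V_DC · 6.466/(25.9 + 6.466) = 1.862 V.
Then the unloaded second divider: V_B = V_A × R4/(R3+R4) = 1.862 × 0.4339 = 0.8079 V.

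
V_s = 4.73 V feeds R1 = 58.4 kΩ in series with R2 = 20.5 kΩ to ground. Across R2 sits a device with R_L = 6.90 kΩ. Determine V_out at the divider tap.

R2 ‖ R_L = (20.5 × 6.90)/(20.5 + 6.90) = 5.162 kΩ.
Then V_out = V_s · R2'/(R1 + R2') = 4.73 × 5.162/63.56 = 0.3842 V.
(Unloaded it would be 1.23 V; the load pulls it down.)

V_out ≈ 0.384 V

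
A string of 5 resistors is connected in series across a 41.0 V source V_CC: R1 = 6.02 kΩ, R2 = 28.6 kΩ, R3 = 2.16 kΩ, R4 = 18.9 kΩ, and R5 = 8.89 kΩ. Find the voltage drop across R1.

V ≈ 3.82 V

Total series resistance ΣR = 6.02 + 28.6 + 2.16 + 18.9 + 8.89 = 64.57 kΩ.
By the voltage-divider rule, V = 41.0 × 6.020/64.57 = 3.823 V.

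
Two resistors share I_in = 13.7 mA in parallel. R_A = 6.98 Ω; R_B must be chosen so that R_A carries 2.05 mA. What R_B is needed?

In a two-way split, I_A/I_in = R_B/(R_A + R_B).
With f = 0.1496, R_B = R_A · f/(1−f) = 6.98 × 0.1760 = 1.228 Ω.

R_B ≈ 1.23 Ω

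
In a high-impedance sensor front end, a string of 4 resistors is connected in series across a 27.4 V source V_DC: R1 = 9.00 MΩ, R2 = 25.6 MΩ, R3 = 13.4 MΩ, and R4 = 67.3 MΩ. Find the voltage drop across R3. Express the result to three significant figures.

V ≈ 3.18 V

Series total: ΣR = 9.00 + 25.6 + 13.4 + 67.3 = 115.3 MΩ.
Voltage divider: V = V_DC · (13.40 / 115.3) = 27.4 × 0.1162 = 3.184 V.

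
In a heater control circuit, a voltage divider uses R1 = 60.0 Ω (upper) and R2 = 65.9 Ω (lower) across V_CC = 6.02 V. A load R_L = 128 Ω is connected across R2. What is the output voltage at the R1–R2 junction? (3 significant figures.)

V_out ≈ 2.53 V

The load sits in parallel with R2, giving an effective lower resistance R2' = R2·R_L/(R2+R_L) = 43.50 Ω.
Now apply the divider: V_out = 6.02 × 0.4203 = 2.530 V.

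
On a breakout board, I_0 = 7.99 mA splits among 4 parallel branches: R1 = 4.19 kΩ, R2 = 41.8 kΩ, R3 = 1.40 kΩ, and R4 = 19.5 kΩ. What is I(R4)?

ΣG = 1/4.19 + 1/41.8 + 1/1.40 + 1/19.5 = 1.028.
R4 takes the fraction G_k/ΣG = 0.05128/1.028 = 0.04988, so I = 7.99 × 0.04988 = 0.3985 mA.

I ≈ 0.399 mA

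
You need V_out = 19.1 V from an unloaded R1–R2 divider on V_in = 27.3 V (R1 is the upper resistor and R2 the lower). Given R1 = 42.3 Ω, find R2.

V_out/V_in = R2/(R1+R2) = 0.6996.
R2 = R1 · 0.6996/(1 − 0.6996) = 98.53 Ω.

R2 ≈ 98.5 Ω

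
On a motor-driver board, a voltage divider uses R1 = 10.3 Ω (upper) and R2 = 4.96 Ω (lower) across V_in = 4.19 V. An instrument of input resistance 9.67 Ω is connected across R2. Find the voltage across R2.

First combine the lower leg with the load: R2 ‖ R_L = 3.278 Ω.
Now apply the divider: V_out = 4.19 × 0.2414 = 1.012 V.
(Unloaded it would be 1.36 V; the load pulls it down.)

V_out ≈ 1.01 V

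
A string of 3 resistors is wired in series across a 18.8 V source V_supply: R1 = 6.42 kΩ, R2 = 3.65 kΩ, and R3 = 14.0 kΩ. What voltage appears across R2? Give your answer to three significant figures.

Series total: ΣR = 6.42 + 3.65 + 14.0 = 24.07 kΩ.
Voltage divider: V = V_supply · (3.650 / 24.07) = 18.8 × 0.1516 = 2.851 V.

V ≈ 2.85 V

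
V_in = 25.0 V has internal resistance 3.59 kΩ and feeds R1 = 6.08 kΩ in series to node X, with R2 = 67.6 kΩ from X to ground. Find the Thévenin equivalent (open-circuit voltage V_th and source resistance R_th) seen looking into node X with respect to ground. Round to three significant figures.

V_th ≈ 21.9 V, R_th ≈ 8.46 kΩ

R1' = 3.59 + 6.08 = 9.670 kΩ (source resistance + R1).
V_th is the unloaded tap voltage: V_in · R2/(R1'+R2) = 25.0 × 0.8749 = 21.87 V.
Zeroing V_in shorts the top of R1' to ground, so R_th = R1' ‖ R2 = 8.460 kΩ.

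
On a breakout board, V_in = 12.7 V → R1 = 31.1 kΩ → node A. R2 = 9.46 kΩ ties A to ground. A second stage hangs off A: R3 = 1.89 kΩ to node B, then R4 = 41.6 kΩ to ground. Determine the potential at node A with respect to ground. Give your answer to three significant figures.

The second stage (R3 + R4 = 43.49 kΩ) loads node A in parallel with R2.
Effective lower resistance at A: R2 ‖ 43.49 = 7.770 kΩ.
First divider: V_A = V_in · 7.770/(31.1 + 7.770) = 2.539 V.

V_A ≈ 2.54 V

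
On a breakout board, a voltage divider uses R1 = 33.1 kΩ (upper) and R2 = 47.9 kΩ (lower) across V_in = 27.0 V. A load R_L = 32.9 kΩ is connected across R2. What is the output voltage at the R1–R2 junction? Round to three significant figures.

The load sits in parallel with R2, giving an effective lower resistance R2' = R2·R_L/(R2+R_L) = 19.50 kΩ.
Then V_out = V_in · R2'/(R1 + R2') = 27.0 × 19.50/52.60 = 10.01 V.
(Unloaded it would be 16.0 V; the load pulls it down.)

V_out ≈ 10.0 V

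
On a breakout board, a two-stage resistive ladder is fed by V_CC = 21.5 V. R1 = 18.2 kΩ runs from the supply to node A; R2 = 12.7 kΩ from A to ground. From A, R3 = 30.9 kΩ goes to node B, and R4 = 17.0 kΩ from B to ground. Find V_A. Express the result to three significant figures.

Node A sees R2 in parallel with the series input of stage 2, R3 + R4 = 47.90 kΩ.
Effective lower resistance at A: R2 ‖ 47.90 = 10.04 kΩ.
V_A = 21.5 × 10.04/(18.2 + 10.04) = 7.643 V.

V_A ≈ 7.64 V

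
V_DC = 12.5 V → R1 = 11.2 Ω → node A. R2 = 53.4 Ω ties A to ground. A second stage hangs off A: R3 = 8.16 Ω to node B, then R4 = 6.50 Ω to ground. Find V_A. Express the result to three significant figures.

V_A ≈ 6.33 V

The second stage (R3 + R4 = 14.66 Ω) loads node A in parallel with R2.
R2 ‖ (R3+R4) = 11.50 Ω.
V_A = 12.5 × 11.50/(11.2 + 11.50) = 6.333 V.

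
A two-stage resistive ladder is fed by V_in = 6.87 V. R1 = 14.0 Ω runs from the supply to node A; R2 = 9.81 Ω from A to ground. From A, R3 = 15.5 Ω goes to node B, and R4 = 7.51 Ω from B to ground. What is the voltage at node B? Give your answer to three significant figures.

Node A sees R2 in parallel with the series input of stage 2, R3 + R4 = 23.01 Ω.
Effective lower resistance at A: R2 ‖ 23.01 = 6.878 Ω.
First divider: V_A = V_in · 6.878/(14.0 + 6.878) = 2.263 V.
V_B = V_A × 0.3264 = 0.7387 V.

V_B ≈ 0.739 V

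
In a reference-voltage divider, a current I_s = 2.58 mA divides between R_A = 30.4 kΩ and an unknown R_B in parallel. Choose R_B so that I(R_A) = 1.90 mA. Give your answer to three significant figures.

Two-branch current divider: I_A = I_s · R_B/(R_A + R_B).
With f = 0.7364, R_B = R_A · f/(1−f) = 30.4 × 2.794 = 84.94 kΩ.

R_B ≈ 84.9 kΩ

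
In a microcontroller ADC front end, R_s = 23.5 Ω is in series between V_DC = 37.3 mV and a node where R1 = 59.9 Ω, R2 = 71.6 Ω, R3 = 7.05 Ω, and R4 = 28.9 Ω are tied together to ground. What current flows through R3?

Combine the parallel branches: R_p = (1/59.9 + 1/71.6 + 1/7.05 + 1/28.9)⁻¹ = 4.828 Ω.
V_A by voltage divider: V_A = 37.3 × 4.828/(23.5 + 4.828) = 6.358 mV.
Branch current I = V_A/R3 = 6.358/7.05 = 0.9018 mA.

I ≈ 0.902 mA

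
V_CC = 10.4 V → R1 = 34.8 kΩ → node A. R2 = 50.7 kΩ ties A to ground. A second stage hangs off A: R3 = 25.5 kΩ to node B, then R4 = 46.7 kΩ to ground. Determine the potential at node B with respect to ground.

Looking into the second stage from A: R3 + R4 = 72.20 kΩ appears in parallel with R2.
Effective lower resistance at A: R2 ‖ 72.20 = 29.78 kΩ.
V_A = 10.4 × 29.78/(34.8 + 29.78) = 4.796 V.
V_B = V_A × 0.6468 = 3.102 V.

V_B ≈ 3.10 V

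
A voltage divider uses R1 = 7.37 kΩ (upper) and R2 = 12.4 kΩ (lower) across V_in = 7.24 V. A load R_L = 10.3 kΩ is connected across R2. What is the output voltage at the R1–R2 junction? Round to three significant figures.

First combine the lower leg with the load: R2 ‖ R_L = 5.626 kΩ.
Now apply the divider: V_out = 7.24 × 0.4329 = 3.134 V.
(Unloaded it would be 4.54 V; the load pulls it down.)

V_out ≈ 3.13 V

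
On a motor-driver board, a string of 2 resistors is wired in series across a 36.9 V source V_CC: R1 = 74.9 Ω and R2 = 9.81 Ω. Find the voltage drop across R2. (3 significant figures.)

V ≈ 4.27 V

Total series resistance ΣR = 74.9 + 9.81 = 84.71 Ω.
Voltage divider: V = V_CC · (9.810 / 84.71) = 36.9 × 0.1158 = 4.273 V.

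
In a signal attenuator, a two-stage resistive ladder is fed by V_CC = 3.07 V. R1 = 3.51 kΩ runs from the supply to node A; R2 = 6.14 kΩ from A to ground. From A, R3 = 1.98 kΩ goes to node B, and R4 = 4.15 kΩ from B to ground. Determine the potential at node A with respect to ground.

V_A ≈ 1.43 V

Looking into the second stage from A: R3 + R4 = 6.130 kΩ appears in parallel with R2.
R2 ‖ (R3+R4) = 3.067 kΩ.
So V_A = 3.07 × 0.4664 = 1.432 V.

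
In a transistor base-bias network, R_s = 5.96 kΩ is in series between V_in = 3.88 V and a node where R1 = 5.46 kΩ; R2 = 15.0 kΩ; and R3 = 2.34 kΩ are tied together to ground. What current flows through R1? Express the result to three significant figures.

Combine the parallel branches: R_p = (1/5.46 + 1/15.0 + 1/2.34)⁻¹ = 1.477 kΩ.
V_A by voltage divider: V_A = 3.88 × 1.477/(5.96 + 1.477) = 0.7705 V.
Branch current I = V_A/R1 = 0.7705/5.46 = 0.1411 mA.

I ≈ 0.141 mA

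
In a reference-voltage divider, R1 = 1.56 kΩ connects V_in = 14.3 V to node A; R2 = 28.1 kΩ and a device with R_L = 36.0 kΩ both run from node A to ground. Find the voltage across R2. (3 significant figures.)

V_out ≈ 13.0 V

The load sits in parallel with R2, giving an effective lower resistance R2' = R2·R_L/(R2+R_L) = 15.78 kΩ.
Voltage divider with the loaded lower leg: V_out = 14.3 × 15.78/(1.56 + 15.78) = 14.3 × 0.9100 = 13.01 V.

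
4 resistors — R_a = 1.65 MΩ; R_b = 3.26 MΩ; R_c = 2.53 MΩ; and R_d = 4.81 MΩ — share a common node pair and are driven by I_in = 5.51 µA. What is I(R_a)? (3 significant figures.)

Conductances: ΣG = 1/1.65 + 1/3.26 + 1/2.53 + 1/4.81 = 1.516 (1/MΩ).
R_a takes the fraction G_k/ΣG = 0.6061/1.516 = 0.3998, so I = 5.51 × 0.3998 = 2.203 µA.

I ≈ 2.20 µA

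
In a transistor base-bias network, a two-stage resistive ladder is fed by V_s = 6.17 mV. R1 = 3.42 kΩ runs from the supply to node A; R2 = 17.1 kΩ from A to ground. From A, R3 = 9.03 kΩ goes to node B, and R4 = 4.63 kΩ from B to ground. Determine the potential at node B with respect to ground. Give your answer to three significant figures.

The second stage (R3 + R4 = 13.66 kΩ) loads node A in parallel with R2.
Effective lower resistance at A: R2 ‖ 13.66 = 7.594 kΩ.
So V_A = 6.17 × 0.6895 = 4.254 mV.
Stage 2 is unloaded, so V_B = V_A · R4/(R3+R4) = 4.254 × 4.63/13.66 = 1.442 mV.

V_B ≈ 1.44 mV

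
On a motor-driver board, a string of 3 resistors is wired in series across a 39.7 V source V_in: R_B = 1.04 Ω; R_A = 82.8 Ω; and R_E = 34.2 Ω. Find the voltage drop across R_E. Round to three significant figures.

V ≈ 11.5 V

Series total: ΣR = 1.04 + 82.8 + 34.2 = 118.0 Ω.
By the voltage-divider rule, V = 39.7 × 34.20/118.0 = 11.50 V.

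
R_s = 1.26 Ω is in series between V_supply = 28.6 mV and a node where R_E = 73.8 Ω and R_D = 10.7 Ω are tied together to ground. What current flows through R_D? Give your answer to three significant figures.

Parallel bank: R_p = 1/(1/73.8 + 1/10.7) = 9.345 Ω.
V_A = 28.6 × 9.345/10.61 = 25.20 mV.
I(R_D) = V_A / R_D = 25.20/10.7 = 2.355 mA.
(Equivalently: I_total = 2.697 mA, then current-divider fraction G_k/ΣG = 0.8734.)

I ≈ 2.36 mA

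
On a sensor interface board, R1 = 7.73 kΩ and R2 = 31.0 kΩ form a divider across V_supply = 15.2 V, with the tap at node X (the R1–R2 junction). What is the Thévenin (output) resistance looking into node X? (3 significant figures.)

R_th ≈ 6.19 kΩ

Looking into X with the source shorted: R_th = R1·R2/(R1+R2) = 7.730 × 31.0/38.73 = 6.187 kΩ.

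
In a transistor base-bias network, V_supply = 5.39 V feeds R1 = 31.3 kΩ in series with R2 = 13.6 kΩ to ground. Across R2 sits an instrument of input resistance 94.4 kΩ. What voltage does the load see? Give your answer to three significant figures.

The load sits in parallel with R2, giving an effective lower resistance R2' = R2·R_L/(R2+R_L) = 11.89 kΩ.
Voltage divider with the loaded lower leg: V_out = 5.39 × 11.89/(31.3 + 11.89) = 5.39 × 0.2753 = 1.484 V.

V_out ≈ 1.48 V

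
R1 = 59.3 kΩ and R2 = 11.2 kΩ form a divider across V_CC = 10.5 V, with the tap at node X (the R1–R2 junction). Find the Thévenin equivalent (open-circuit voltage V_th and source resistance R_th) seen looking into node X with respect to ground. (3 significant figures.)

With X open, the divider is unloaded: V_th = 10.5 × 11.2/70.50 = 1.668 V.
With V_CC suppressed (replaced by a short), R_th = R1 ‖ R2 = (59.30 × 11.2)/(59.30 + 11.2) = 9.421 kΩ.

V_th ≈ 1.67 V, R_th ≈ 9.42 kΩ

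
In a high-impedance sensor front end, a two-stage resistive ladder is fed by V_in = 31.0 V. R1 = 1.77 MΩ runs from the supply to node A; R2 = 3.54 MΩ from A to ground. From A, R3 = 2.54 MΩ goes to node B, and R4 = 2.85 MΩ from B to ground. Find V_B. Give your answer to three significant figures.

V_B ≈ 8.96 V

Looking into the second stage from A: R3 + R4 = 5.390 MΩ appears in parallel with R2.
Effective lower resistance at A: R2 ‖ 5.390 = 2.137 MΩ.
First divider: V_A = V_in · 2.137/(1.77 + 2.137) = 16.95 V.
Then the unloaded second divider: V_B = V_A × R4/(R3+R4) = 16.95 × 0.5288 = 8.965 V.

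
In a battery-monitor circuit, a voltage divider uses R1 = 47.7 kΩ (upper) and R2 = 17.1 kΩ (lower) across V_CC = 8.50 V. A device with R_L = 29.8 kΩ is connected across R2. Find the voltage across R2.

V_out ≈ 1.58 V

R2 ‖ R_L = (17.1 × 29.8)/(17.1 + 29.8) = 10.87 kΩ.
Voltage divider with the loaded lower leg: V_out = 8.50 × 10.87/(47.7 + 10.87) = 8.50 × 0.1855 = 1.577 V.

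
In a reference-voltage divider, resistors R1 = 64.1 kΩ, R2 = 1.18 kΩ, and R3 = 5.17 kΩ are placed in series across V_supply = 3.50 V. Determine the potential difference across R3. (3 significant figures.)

Series total: ΣR = 64.1 + 1.18 + 5.17 = 70.45 kΩ.
Voltage divider: V = V_supply · (5.170 / 70.45) = 3.50 × 0.07339 = 0.2568 V.

V ≈ 0.257 V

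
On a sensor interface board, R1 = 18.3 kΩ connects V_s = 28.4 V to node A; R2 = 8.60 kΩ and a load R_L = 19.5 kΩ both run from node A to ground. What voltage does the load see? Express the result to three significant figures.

V_out ≈ 6.98 V

The load sits in parallel with R2, giving an effective lower resistance R2' = R2·R_L/(R2+R_L) = 5.968 kΩ.
Then V_out = V_s · R2'/(R1 + R2') = 28.4 × 5.968/24.27 = 6.984 V.
(Unloaded it would be 9.08 V; the load pulls it down.)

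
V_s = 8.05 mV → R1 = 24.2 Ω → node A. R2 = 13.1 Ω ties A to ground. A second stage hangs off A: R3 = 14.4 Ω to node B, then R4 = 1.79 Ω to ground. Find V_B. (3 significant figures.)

Node A sees R2 in parallel with the series input of stage 2, R3 + R4 = 16.19 Ω.
R2 ‖ (R3+R4) = 7.241 Ω.
V_A = 8.05 × 7.241/(24.2 + 7.241) = 1.854 mV.
Stage 2 is unloaded, so V_B = V_A · R4/(R3+R4) = 1.854 × 1.79/16.19 = 0.2050 mV.

V_B ≈ 0.205 mV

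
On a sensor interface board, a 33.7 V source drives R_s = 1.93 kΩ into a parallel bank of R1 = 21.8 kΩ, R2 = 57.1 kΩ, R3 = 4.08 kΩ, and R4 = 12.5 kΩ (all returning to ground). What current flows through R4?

I ≈ 1.54 mA

Combine the parallel branches: R_p = (1/21.8 + 1/57.1 + 1/4.08 + 1/12.5)⁻¹ = 2.574 kΩ.
Node voltage V_A = V_in · R_p/(R_s + R_p) = 33.7 × 0.5715 = 19.26 V.
I(R4) = V_A / R4 = 19.26/12.5 = 1.541 mA.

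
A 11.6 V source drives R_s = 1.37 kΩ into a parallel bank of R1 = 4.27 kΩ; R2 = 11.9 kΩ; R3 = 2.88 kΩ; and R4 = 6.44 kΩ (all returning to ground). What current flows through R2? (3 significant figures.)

Combine the parallel branches: R_p = (1/4.27 + 1/11.9 + 1/2.88 + 1/6.44)⁻¹ = 1.218 kΩ.
V_A by voltage divider: V_A = 11.6 × 1.218/(1.37 + 1.218) = 5.460 V.
I(R2) = V_A / R2 = 5.460/11.9 = 0.4589 mA.

I ≈ 0.459 mA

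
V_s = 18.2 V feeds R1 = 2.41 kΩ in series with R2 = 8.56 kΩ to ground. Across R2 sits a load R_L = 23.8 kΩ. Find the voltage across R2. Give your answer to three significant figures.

R2 ‖ R_L = (8.56 × 23.8)/(8.56 + 23.8) = 6.296 kΩ.
Now apply the divider: V_out = 18.2 × 0.7232 = 13.16 V.
(Unloaded it would be 14.2 V; the load pulls it down.)

V_out ≈ 13.2 V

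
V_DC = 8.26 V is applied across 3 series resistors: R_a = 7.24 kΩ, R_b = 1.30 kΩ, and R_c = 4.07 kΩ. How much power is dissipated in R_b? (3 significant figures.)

The common current is I = 8.26/12.61 = 0.6550 mA.
P(R_b) = I²·R_b = (0.6550)² × 1.30 = 0.5578 mW.

P ≈ 0.558 mW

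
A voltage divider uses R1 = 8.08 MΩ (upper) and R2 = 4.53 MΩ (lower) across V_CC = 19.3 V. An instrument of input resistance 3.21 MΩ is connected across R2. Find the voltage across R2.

R2 ‖ R_L = (4.53 × 3.21)/(4.53 + 3.21) = 1.879 MΩ.
Now apply the divider: V_out = 19.3 × 0.1887 = 3.641 V.
(Unloaded it would be 6.93 V; the load pulls it down.)

V_out ≈ 3.64 V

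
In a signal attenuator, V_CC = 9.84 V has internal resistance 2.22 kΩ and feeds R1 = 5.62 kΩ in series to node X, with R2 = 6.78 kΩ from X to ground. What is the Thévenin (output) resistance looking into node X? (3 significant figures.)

R1' = 2.22 + 5.62 = 7.840 kΩ (source resistance + R1).
Looking into X with the source shorted: R_th = R1'·R2/(R1'+R2) = 7.840 × 6.78/14.62 = 3.636 kΩ.

R_th ≈ 3.64 kΩ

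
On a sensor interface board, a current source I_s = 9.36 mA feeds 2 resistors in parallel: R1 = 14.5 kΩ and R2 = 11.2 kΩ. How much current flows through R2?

Two-branch current divider: I_k = I_s · R_other/(R_1 + R_2).
I(R2) = 9.36 × 14.5/(14.5 + 11.2) = 9.36 × 0.5642 = 5.281 mA.

I ≈ 5.28 mA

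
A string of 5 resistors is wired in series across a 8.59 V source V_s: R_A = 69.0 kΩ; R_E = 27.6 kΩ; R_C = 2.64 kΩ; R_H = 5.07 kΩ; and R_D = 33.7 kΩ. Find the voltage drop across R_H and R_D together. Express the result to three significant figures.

Total series resistance ΣR = 69.0 + 27.6 + 2.64 + 5.07 + 33.7 = 138.0 kΩ.
R_{R_H..R_D} = 5.07 + 33.7 = 38.77 kΩ.
By the voltage-divider rule, V = 8.59 × 38.77/138.0 = 2.413 V.

V ≈ 2.41 V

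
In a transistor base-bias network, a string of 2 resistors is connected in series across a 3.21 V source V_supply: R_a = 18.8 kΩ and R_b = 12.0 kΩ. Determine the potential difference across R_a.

V ≈ 1.96 V

Series total: ΣR = 18.8 + 12.0 = 30.80 kΩ.
V = V_supply · R/ΣR = 3.21 × 0.6104 = 1.959 V.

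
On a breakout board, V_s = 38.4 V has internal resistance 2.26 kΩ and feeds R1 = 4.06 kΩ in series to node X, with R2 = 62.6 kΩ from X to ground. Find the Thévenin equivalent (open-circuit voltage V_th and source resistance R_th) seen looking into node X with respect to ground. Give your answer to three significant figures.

V_th ≈ 34.9 V, R_th ≈ 5.74 kΩ

R1' = 2.26 + 4.06 = 6.320 kΩ (source resistance + R1).
V_th is the unloaded tap voltage: V_s · R2/(R1'+R2) = 38.4 × 0.9083 = 34.88 V.
With V_s suppressed (replaced by a short), R_th = R1' ‖ R2 = (6.320 × 62.6)/(6.320 + 62.6) = 5.740 kΩ.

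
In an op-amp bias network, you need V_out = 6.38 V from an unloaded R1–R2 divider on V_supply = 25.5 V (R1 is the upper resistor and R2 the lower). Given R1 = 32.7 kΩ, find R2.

R2 ≈ 10.9 kΩ

Required fraction k = V_out/V_supply = 0.2502.
So R2 = R1 · V_out/(V_supply − V_out) = 32.7 × 6.38/(25.5 − 6.38) = 32.7 × 0.3337 = 10.91 kΩ.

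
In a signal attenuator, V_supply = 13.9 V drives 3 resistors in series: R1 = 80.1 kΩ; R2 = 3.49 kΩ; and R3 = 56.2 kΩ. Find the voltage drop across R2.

V ≈ 0.347 V

ΣR = 80.1 + 3.49 + 56.2 = 139.8 kΩ.
By the voltage-divider rule, V = 13.9 × 3.490/139.8 = 0.3470 V.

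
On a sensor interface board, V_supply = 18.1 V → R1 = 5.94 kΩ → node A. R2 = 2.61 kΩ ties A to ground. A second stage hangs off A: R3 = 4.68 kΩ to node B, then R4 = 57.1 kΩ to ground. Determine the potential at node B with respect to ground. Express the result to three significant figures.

V_B ≈ 4.96 V

The second stage (R3 + R4 = 61.78 kΩ) loads node A in parallel with R2.
R2 ‖ (R3+R4) = 2.504 kΩ.
So V_A = 18.1 × 0.2966 = 5.368 V.
V_B = V_A × 0.9242 = 4.961 V.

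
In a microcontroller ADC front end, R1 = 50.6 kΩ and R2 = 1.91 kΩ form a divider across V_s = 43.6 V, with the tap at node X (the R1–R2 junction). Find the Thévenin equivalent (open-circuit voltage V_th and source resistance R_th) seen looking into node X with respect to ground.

With X open, the divider is unloaded: V_th = 43.6 × 1.91/52.51 = 1.586 V.
With V_s suppressed (replaced by a short), R_th = R1 ‖ R2 = (50.60 × 1.91)/(50.60 + 1.91) = 1.841 kΩ.

V_th ≈ 1.59 V, R_th ≈ 1.84 kΩ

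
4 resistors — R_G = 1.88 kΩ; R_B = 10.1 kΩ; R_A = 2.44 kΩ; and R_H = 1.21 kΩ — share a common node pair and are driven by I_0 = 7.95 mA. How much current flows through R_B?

I ≈ 0.422 mA

Conductances: ΣG = 1/1.88 + 1/10.1 + 1/2.44 + 1/1.21 = 1.867 (1/kΩ).
R_B takes the fraction G_k/ΣG = 0.09901/1.867 = 0.05303, so I = 7.95 × 0.05303 = 0.4216 mA.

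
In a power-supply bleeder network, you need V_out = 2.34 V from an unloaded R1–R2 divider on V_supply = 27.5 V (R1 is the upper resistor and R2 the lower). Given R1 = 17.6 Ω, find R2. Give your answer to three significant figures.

V_out/V_supply = R2/(R1+R2) = 0.08509.
So R2 = R1 · V_out/(V_supply − V_out) = 17.6 × 2.34/(27.5 − 2.34) = 17.6 × 0.09300 = 1.637 Ω.

R2 ≈ 1.64 Ω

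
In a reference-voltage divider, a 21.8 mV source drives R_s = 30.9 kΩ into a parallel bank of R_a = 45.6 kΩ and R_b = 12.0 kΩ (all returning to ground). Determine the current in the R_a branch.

I ≈ 0.112 µA

Parallel bank: R_p = 1/(1/45.6 + 1/12.0) = 9.500 kΩ.
V_A = 21.8 × 9.500/40.40 = 5.126 mV.
Branch current I = V_A/R_a = 5.126/45.6 = 0.1124 µA.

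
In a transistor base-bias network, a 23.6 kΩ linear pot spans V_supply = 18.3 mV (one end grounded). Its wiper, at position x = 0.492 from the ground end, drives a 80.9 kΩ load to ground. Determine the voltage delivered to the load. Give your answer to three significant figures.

V_out ≈ 8.39 mV

The pot divides into 11.99 kΩ above the wiper and 11.61 kΩ below.
R_L loads the lower segment: effective lower R = 10.15 kΩ.
Then V_out = V_supply · 10.15/(11.99 + 10.15) = 8.392 mV.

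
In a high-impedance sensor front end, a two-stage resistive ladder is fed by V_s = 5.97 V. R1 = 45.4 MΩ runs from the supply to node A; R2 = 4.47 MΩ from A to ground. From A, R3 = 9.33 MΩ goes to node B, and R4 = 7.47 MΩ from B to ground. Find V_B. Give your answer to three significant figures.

V_B ≈ 0.192 V

The second stage (R3 + R4 = 16.80 MΩ) loads node A in parallel with R2.
Effective lower resistance at A: R2 ‖ 16.80 = 3.531 MΩ.
V_A = 5.97 × 3.531/(45.4 + 3.531) = 0.4308 V.
V_B = V_A × 0.4446 = 0.1915 V.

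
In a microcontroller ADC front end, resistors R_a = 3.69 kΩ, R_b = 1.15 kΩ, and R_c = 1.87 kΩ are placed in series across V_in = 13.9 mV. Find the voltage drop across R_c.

V ≈ 3.87 mV

ΣR = 3.69 + 1.15 + 1.87 = 6.710 kΩ.
Voltage divider: V = V_in · (1.870 / 6.710) = 13.9 × 0.2787 = 3.874 mV.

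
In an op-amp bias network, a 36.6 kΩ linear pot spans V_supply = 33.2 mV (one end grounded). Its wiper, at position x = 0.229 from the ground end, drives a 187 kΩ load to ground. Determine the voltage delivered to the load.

V_out ≈ 7.35 mV

Lower segment x·R_p = 8.381 kΩ; upper segment (1−x)·R_p = 28.22 kΩ.
R_L loads the lower segment: effective lower R = 8.022 kΩ.
Then V_out = V_supply · 8.022/(28.22 + 8.022) = 7.349 mV.
(Unloaded: V_out = x·V_supply = 7.60 mV.)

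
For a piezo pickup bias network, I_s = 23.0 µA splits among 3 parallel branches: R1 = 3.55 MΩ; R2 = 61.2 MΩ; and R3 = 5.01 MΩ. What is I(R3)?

I ≈ 9.23 µA

ΣG = 1/3.55 + 1/61.2 + 1/5.01 = 0.4976.
R3 takes the fraction G_k/ΣG = 0.1996/0.4976 = 0.4011, so I = 23.0 × 0.4011 = 9.225 µA.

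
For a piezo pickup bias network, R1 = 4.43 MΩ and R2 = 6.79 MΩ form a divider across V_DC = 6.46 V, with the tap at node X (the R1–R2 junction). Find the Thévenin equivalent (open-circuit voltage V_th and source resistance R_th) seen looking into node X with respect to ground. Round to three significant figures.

V_th ≈ 3.91 V, R_th ≈ 2.68 MΩ

Open-circuit (no load on X): V_th = V_DC · R2/(R1 + R2) = 6.46 × 6.79/(4.430 + 6.79) = 3.909 V.
With V_DC suppressed (replaced by a short), R_th = R1 ‖ R2 = (4.430 × 6.79)/(4.430 + 6.79) = 2.681 MΩ.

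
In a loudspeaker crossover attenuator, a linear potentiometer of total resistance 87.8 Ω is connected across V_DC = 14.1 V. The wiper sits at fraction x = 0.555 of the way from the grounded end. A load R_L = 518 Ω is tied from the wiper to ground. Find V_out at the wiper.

Lower segment x·R_p = 48.73 Ω; upper segment (1−x)·R_p = 39.07 Ω.
R_L loads the lower segment: effective lower R = 44.54 Ω.
V_out = 14.1 × 44.54/(39.07 + 44.54) = 7.511 V.

V_out ≈ 7.51 V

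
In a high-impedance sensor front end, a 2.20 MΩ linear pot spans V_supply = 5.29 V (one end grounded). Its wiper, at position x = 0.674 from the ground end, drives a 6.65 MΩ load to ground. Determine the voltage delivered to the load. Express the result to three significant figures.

V_out ≈ 3.32 V

Lower segment x·R_p = 1.483 MΩ; upper segment (1−x)·R_p = 0.7172 MΩ.
Lower segment in parallel with the load: 1.483 ‖ 6.65 = 1.212 MΩ.
Then V_out = V_supply · 1.212/(0.7172 + 1.212) = 3.324 V.
(Unloaded: V_out = x·V_supply = 3.57 V.)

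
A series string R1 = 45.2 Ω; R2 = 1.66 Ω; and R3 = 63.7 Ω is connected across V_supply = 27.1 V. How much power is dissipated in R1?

P ≈ 2.72 W

Series current I = V_supply/ΣR = 27.1/110.6 = 0.2451 A.
V(R1) = I·R = 11.08 V; P = V·I = 11.08 × 0.2451 = 2.716 W.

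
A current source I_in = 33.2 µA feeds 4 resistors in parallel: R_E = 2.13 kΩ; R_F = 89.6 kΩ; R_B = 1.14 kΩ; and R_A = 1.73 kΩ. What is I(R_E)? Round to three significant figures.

I ≈ 8.05 µA

Conductances: ΣG = 1/2.13 + 1/89.6 + 1/1.14 + 1/1.73 = 1.936 (1/kΩ).
Current divider: I(R_E) = I_in · G_k/ΣG = 33.2 × (0.4695/1.936) = 33.2 × 0.2425 = 8.052 µA.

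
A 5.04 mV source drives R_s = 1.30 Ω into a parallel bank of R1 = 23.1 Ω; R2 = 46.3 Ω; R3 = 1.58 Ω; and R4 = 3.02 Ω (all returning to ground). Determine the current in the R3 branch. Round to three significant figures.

Equivalent of the parallel group: R_p = 0.9719 Ω.
V_A by voltage divider: V_A = 5.04 × 0.9719/(1.30 + 0.9719) = 2.156 mV.
Branch current I = V_A/R3 = 2.156/1.58 = 1.365 mA.

I ≈ 1.36 mA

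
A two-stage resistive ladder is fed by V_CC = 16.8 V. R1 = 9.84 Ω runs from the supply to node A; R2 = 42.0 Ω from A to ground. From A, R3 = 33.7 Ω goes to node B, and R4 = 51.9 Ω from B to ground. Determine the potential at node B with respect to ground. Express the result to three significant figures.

Node A sees R2 in parallel with the series input of stage 2, R3 + R4 = 85.60 Ω.
Effective lower resistance at A: R2 ‖ 85.60 = 28.18 Ω.
V_A = 16.8 × 28.18/(9.84 + 28.18) = 12.45 V.
V_B = V_A × 0.6063 = 7.549 V.

V_B ≈ 7.55 V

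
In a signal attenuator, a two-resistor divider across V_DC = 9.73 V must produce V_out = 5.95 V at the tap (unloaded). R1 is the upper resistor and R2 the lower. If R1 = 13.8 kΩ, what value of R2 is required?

R2 ≈ 21.7 kΩ

Required fraction k = V_out/V_DC = 0.6115.
So R2 = R1 · V_out/(V_DC − V_out) = 13.8 × 5.95/(9.73 − 5.95) = 13.8 × 1.574 = 21.72 kΩ.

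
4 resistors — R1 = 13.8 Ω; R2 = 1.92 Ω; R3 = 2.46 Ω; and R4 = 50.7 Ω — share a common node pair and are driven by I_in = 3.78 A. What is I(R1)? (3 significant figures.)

I ≈ 0.269 A

Total conductance ΣG = 1/13.8 + 1/1.92 + 1/2.46 + 1/50.7 = 1.020 (units of 1/Ω).
R1 takes the fraction G_k/ΣG = 0.07246/1.020 = 0.07108, so I = 3.78 × 0.07108 = 0.2687 A.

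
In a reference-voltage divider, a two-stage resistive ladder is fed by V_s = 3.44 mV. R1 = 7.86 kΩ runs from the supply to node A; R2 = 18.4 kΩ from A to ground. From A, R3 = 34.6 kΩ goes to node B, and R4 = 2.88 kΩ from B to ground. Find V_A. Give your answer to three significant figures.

V_A ≈ 2.10 mV

Node A sees R2 in parallel with the series input of stage 2, R3 + R4 = 37.48 kΩ.
Effective lower resistance at A: R2 ‖ 37.48 = 12.34 kΩ.
V_A = 3.44 × 12.34/(7.86 + 12.34) = 2.102 mV.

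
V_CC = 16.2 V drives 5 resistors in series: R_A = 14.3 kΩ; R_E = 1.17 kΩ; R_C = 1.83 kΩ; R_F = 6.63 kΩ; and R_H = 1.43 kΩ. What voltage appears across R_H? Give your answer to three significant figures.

V ≈ 0.913 V

Series total: ΣR = 14.3 + 1.17 + 1.83 + 6.63 + 1.43 = 25.36 kΩ.
V = V_CC · R/ΣR = 16.2 × 0.05639 = 0.9135 V.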